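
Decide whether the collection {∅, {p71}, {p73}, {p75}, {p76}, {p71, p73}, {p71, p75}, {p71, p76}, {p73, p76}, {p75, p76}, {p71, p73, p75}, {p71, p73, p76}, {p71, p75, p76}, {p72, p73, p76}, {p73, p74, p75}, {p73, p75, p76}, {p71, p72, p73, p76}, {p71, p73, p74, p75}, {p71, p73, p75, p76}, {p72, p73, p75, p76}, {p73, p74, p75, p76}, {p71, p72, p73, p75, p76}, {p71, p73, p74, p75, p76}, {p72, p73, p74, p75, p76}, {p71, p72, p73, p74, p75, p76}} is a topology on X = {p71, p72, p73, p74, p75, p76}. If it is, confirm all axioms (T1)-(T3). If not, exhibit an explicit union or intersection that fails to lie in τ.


τ is NOT a topology on X.

Axiom (T1): ∅ ∈ τ? Yes; X ∈ τ? Yes.
Axiom (T2/T3): check pairwise unions and intersections of members of τ.
Counterexample for (T2): {p73} ∪ {p75} = {p73, p75} ∉ τ. Therefore τ is NOT a topology.


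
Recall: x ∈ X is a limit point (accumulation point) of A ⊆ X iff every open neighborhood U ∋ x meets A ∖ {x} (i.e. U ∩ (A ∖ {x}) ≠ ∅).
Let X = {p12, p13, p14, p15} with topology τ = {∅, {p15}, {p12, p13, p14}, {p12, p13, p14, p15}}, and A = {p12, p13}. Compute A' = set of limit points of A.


A' = {p12, p13, p14}

For each x ∈ X, list the open sets U ∈ τ with x ∈ U, then check whether U ∩ (A ∖ {x}) ≠ ∅ for every such U.
  x = p12: opens ∋ x are {p12, p13, p14}, {p12, p13, p14, p15}; each meets A ∖ {p12}, so x IS a limit point.
  x = p13: opens ∋ x are {p12, p13, p14}, {p12, p13, p14, p15}; each meets A ∖ {p13}, so x IS a limit point.
  x = p14: opens ∋ x are {p12, p13, p14}, {p12, p13, p14, p15}; each meets A ∖ {p14}, so x IS a limit point.
  x = p15: open {p15} ∋ x has {p15} ∩ (A ∖ {p15}) = ∅, so x is NOT a limit point.
Collecting: A' = {p12, p13, p14}.


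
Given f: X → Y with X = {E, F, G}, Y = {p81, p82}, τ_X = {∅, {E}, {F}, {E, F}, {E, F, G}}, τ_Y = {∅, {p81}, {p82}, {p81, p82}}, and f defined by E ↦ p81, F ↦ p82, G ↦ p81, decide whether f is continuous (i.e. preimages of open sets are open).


f is NOT continuous.

Compute f^{-1}(U) for each U ∈ τ_Y:
  U = ∅: f^{-1}(U) = ∅ ∈ τ_X ✓.
  U = {p81}: f^{-1}(U) = {E, G} ∉ τ_X ✗.
  U = {p82}: f^{-1}(U) = {F} ∈ τ_X ✓.
  U = {p81, p82}: f^{-1}(U) = {E, F, G} ∈ τ_X ✓.
Found U = {p81} with f^{-1}(U) = {E, G} not in τ_X. Therefore f is NOT continuous.


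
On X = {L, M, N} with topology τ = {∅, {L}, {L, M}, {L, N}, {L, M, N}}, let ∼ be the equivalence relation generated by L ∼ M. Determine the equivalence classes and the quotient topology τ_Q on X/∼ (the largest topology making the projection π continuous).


X/∼ = {[L=M], [N]}; |τ_Q| = 3.

Equivalence classes: [L=M], [N].
Quotient map π: X → X/∼ sends L ↦ [L=M], M ↦ [L=M], N ↦ [N].
For each subset V ⊆ X/∼, compute π^{-1}(V) ⊆ X and check whether π^{-1}(V) ∈ τ. V is open in τ_Q iff π^{-1}(V) ∈ τ.
  V = {}: π^{-1}(V) = ∅ ∈ τ ✓.
  V = {[L=M]}: π^{-1}(V) = {L, M} ∈ τ ✓.
  V = {[N]}: π^{-1}(V) = {N} ∉ τ ✗.
  V = {[L=M], [N]}: π^{-1}(V) = {L, M, N} ∈ τ ✓.
Open sets in the quotient: τ_Q = {{}, {[L=M]}, {[L=M], [N]}} (3 elements).


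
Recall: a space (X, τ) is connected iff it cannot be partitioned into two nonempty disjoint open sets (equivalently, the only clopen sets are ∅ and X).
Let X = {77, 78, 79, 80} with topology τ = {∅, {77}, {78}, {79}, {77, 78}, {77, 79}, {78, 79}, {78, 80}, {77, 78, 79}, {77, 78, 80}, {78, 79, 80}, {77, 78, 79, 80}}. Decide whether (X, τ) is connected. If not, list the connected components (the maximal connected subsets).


(X, τ) is disconnected; components = [{77}, {79}, {78, 80}].

Find clopen sets (U ∈ τ with X ∖ U ∈ τ):
  U = ∅, X ∖ U = {77, 78, 79, 80} — both open, so U is clopen.
  U = {77}, X ∖ U = {78, 79, 80} — both open, so U is clopen.
  U = {79}, X ∖ U = {77, 78, 80} — both open, so U is clopen.
  U = {77, 79}, X ∖ U = {78, 80} — both open, so U is clopen.
  U = {78, 80}, X ∖ U = {77, 79} — both open, so U is clopen.
  U = {77, 78, 80}, X ∖ U = {79} — both open, so U is clopen.
  U = {78, 79, 80}, X ∖ U = {77} — both open, so U is clopen.
  U = {77, 78, 79, 80}, X ∖ U = ∅ — both open, so U is clopen.
Nontrivial clopen(s) exist: e.g. {78, 79, 80}. So (X, τ) is disconnected.
Compute connected components by grouping points that agree on all clopens:
  component: {77}
  component: {79}
  component: {78, 80}


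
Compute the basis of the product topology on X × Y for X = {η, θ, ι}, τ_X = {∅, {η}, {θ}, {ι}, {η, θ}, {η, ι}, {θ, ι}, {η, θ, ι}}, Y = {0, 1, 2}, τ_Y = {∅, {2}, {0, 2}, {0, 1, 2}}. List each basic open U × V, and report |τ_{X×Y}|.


Basis B = {∅ × ∅, {η} × {2}, {θ} × {2}, {ι} × {2}, {η} × {0, 2}, {η, θ} × {2}, {η, ι} × {2}, {θ} × {0, 2}, {θ, ι} × {2}, {ι} × {0, 2}, {η} × {0, 1, 2}, {η, θ, ι} × {2}, {θ} × {0, 1, 2}, {ι} × {0, 1, 2}, {η, θ} × {0, 2}, {η, ι} × {0, 2}, {θ, ι} × {0, 2}, {η, θ} × {0, 1, 2}, {η, ι} × {0, 1, 2}, {η, θ, ι} × {0, 2}, {θ, ι} × {0, 1, 2}, {η, θ, ι} × {0, 1, 2}}; |τ_{X×Y}| = 64.

Enumerate products U × V with U ∈ τ_X, V ∈ τ_Y (deduplicated):
  ∅ × ∅ = {} (∅)
  {η} × {2} = {(η,2)}
  {θ} × {2} = {(θ,2)}
  {ι} × {2} = {(ι,2)}
  {η} × {0, 2} = {(η,0), (η,2)}
  {η, θ} × {2} = {(η,2), (θ,2)}
  {η, ι} × {2} = {(η,2), (ι,2)}
  {θ} × {0, 2} = {(θ,0), (θ,2)}
  {θ, ι} × {2} = {(θ,2), (ι,2)}
  {ι} × {0, 2} = {(ι,0), (ι,2)}
  {η} × {0, 1, 2} = {(η,0), (η,1), (η,2)}
  {η, θ, ι} × {2} = {(η,2), (θ,2), (ι,2)}
  {θ} × {0, 1, 2} = {(θ,0), (θ,1), (θ,2)}
  {ι} × {0, 1, 2} = {(ι,0), (ι,1), (ι,2)}
  {η, θ} × {0, 2} = {(η,0), (η,2), (θ,0), (θ,2)}
  {η, ι} × {0, 2} = {(η,0), (η,2), (ι,0), (ι,2)}
  {θ, ι} × {0, 2} = {(θ,0), (θ,2), (ι,0), (ι,2)}
  {η, θ} × {0, 1, 2} = {(η,0), (η,1), (η,2), (θ,0), (θ,1), (θ,2)}
  {η, ι} × {0, 1, 2} = {(η,0), (η,1), (η,2), (ι,0), (ι,1), (ι,2)}
  {η, θ, ι} × {0, 2} = {(η,0), (η,2), (θ,0), (θ,2), (ι,0), (ι,2)}
  {θ, ι} × {0, 1, 2} = {(θ,0), (θ,1), (θ,2), (ι,0), (ι,1), (ι,2)}
  {η, θ, ι} × {0, 1, 2} = {(η,0), (η,1), (η,2), (θ,0), (θ,1), (θ,2), (ι,0), (ι,1), (ι,2)}
These 22 distinct sets form the basis B.
Close under arbitrary unions to get τ_{X×Y}; counting gives |τ_{X×Y}| = 64.


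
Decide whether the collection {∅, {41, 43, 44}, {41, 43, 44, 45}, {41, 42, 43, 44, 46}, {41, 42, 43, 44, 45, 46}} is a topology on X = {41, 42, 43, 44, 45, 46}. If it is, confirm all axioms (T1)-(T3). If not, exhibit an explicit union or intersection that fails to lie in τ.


τ IS a topology on X.

Axiom (T1): ∅ ∈ τ? Yes; X ∈ τ? Yes.
Axiom (T2/T3): check pairwise unions and intersections of members of τ.
All pairwise intersections and unions checked — each lies in τ. Therefore τ satisfies (T1), (T2), (T3): it IS a topology on X.


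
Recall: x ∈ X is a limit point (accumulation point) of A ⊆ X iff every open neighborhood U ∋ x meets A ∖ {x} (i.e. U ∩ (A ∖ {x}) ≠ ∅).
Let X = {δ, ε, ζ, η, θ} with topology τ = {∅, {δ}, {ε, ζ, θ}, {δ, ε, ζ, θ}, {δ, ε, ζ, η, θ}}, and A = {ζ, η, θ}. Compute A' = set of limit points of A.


A' = {ε, ζ, η, θ}

For each x ∈ X, list the open sets U ∈ τ with x ∈ U, then check whether U ∩ (A ∖ {x}) ≠ ∅ for every such U.
  x = δ: open {δ} ∋ x has {δ} ∩ (A ∖ {δ}) = ∅, so x is NOT a limit point.
  x = ε: opens ∋ x are {ε, ζ, θ}, {δ, ε, ζ, θ}, {δ, ε, ζ, η, θ}; each meets A ∖ {ε}, so x IS a limit point.
  x = ζ: opens ∋ x are {ε, ζ, θ}, {δ, ε, ζ, θ}, {δ, ε, ζ, η, θ}; each meets A ∖ {ζ}, so x IS a limit point.
  x = η: opens ∋ x are {δ, ε, ζ, η, θ}; each meets A ∖ {η}, so x IS a limit point.
  x = θ: opens ∋ x are {ε, ζ, θ}, {δ, ε, ζ, θ}, {δ, ε, ζ, η, θ}; each meets A ∖ {θ}, so x IS a limit point.
Collecting: A' = {ε, ζ, η, θ}.


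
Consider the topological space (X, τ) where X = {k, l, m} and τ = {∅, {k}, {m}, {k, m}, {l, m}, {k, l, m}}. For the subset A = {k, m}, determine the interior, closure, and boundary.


int(A) = {k, m}, cl(A) = {k, l, m}, ∂A = {l}.

Closed sets in (X, τ) are complements of opens:
  closed(X, τ) = {∅, {k}, {l}, {k, l}, {l, m}, {k, l, m}}.
int(A) = ⋃ {U ∈ τ : U ⊆ A}. Opens contained in A: ∅, {k}, {m}, {k, m}.
Taking the union of these: int(A) = {k, m}.
cl(A) = ⋂ {C closed : A ⊆ C}. Closed sets containing A: {k, l, m}.
Intersecting these: cl(A) = {k, l, m}.
∂A = cl(A) ∖ int(A) = {k, l, m} ∖ {k, m} = {l}.


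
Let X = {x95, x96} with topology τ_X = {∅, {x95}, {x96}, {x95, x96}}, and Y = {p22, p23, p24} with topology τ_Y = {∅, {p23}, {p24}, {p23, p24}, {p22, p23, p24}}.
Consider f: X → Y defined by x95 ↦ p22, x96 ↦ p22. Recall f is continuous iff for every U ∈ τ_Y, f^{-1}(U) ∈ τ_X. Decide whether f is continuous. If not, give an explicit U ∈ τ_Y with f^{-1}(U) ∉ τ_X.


f IS continuous.

Compute f^{-1}(U) for each U ∈ τ_Y:
  U = ∅: f^{-1}(U) = ∅ ∈ τ_X ✓.
  U = {p23}: f^{-1}(U) = ∅ ∈ τ_X ✓.
  U = {p24}: f^{-1}(U) = ∅ ∈ τ_X ✓.
  U = {p23, p24}: f^{-1}(U) = ∅ ∈ τ_X ✓.
  U = {p22, p23, p24}: f^{-1}(U) = {x95, x96} ∈ τ_X ✓.
Every preimage lies in τ_X, so f IS continuous.


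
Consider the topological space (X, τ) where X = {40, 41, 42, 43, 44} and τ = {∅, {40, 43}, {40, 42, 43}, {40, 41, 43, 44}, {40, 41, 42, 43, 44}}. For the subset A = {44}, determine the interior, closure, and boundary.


int(A) = ∅, cl(A) = {41, 44}, ∂A = {41, 44}.

Closed sets in (X, τ) are complements of opens:
  closed(X, τ) = {∅, {42}, {41, 44}, {41, 42, 44}, {40, 41, 42, 43, 44}}.
int(A) = ⋃ {U ∈ τ : U ⊆ A}. Opens contained in A: ∅.
Taking the union of these: int(A) = ∅.
cl(A) = ⋂ {C closed : A ⊆ C}. Closed sets containing A: {41, 44}, {41, 42, 44}, {40, 41, 42, 43, 44}.
Intersecting these: cl(A) = {41, 44}.
∂A = cl(A) ∖ int(A) = {41, 44} ∖ ∅ = {41, 44}.


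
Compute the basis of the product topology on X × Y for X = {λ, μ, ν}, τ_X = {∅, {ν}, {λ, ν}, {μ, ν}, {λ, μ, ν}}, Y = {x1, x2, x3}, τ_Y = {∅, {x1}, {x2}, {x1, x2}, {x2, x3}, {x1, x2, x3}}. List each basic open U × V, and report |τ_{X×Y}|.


Basis B = {∅ × ∅, {ν} × {x1}, {ν} × {x2}, {λ, ν} × {x1}, {λ, ν} × {x2}, {μ, ν} × {x1}, {μ, ν} × {x2}, {ν} × {x1, x2}, {ν} × {x2, x3}, {λ, μ, ν} × {x1}, {λ, μ, ν} × {x2}, {ν} × {x1, x2, x3}, {λ, ν} × {x1, x2}, {λ, ν} × {x2, x3}, {μ, ν} × {x1, x2}, {μ, ν} × {x2, x3}, {λ, ν} × {x1, x2, x3}, {λ, μ, ν} × {x1, x2}, {λ, μ, ν} × {x2, x3}, {μ, ν} × {x1, x2, x3}, {λ, μ, ν} × {x1, x2, x3}}; |τ_{X×Y}| = 70.

Enumerate products U × V with U ∈ τ_X, V ∈ τ_Y (deduplicated):
  ∅ × ∅ = {} (∅)
  {ν} × {x1} = {(ν,x1)}
  {ν} × {x2} = {(ν,x2)}
  {λ, ν} × {x1} = {(λ,x1), (ν,x1)}
  {λ, ν} × {x2} = {(λ,x2), (ν,x2)}
  {μ, ν} × {x1} = {(μ,x1), (ν,x1)}
  {μ, ν} × {x2} = {(μ,x2), (ν,x2)}
  {ν} × {x1, x2} = {(ν,x1), (ν,x2)}
  {ν} × {x2, x3} = {(ν,x2), (ν,x3)}
  {λ, μ, ν} × {x1} = {(λ,x1), (μ,x1), (ν,x1)}
  {λ, μ, ν} × {x2} = {(λ,x2), (μ,x2), (ν,x2)}
  {ν} × {x1, x2, x3} = {(ν,x1), (ν,x2), (ν,x3)}
  {λ, ν} × {x1, x2} = {(λ,x1), (λ,x2), (ν,x1), (ν,x2)}
  {λ, ν} × {x2, x3} = {(λ,x2), (λ,x3), (ν,x2), (ν,x3)}
  {μ, ν} × {x1, x2} = {(μ,x1), (μ,x2), (ν,x1), (ν,x2)}
  {μ, ν} × {x2, x3} = {(μ,x2), (μ,x3), (ν,x2), (ν,x3)}
  {λ, ν} × {x1, x2, x3} = {(λ,x1), (λ,x2), (λ,x3), (ν,x1), (ν,x2), (ν,x3)}
  {λ, μ, ν} × {x1, x2} = {(λ,x1), (λ,x2), (μ,x1), (μ,x2), (ν,x1), (ν,x2)}
  {λ, μ, ν} × {x2, x3} = {(λ,x2), (λ,x3), (μ,x2), (μ,x3), (ν,x2), (ν,x3)}
  {μ, ν} × {x1, x2, x3} = {(μ,x1), (μ,x2), (μ,x3), (ν,x1), (ν,x2), (ν,x3)}
  {λ, μ, ν} × {x1, x2, x3} = {(λ,x1), (λ,x2), (λ,x3), (μ,x1), (μ,x2), (μ,x3), (ν,x1), (ν,x2), (ν,x3)}
These 21 distinct sets form the basis B.
Close under arbitrary unions to get τ_{X×Y}; counting gives |τ_{X×Y}| = 70.


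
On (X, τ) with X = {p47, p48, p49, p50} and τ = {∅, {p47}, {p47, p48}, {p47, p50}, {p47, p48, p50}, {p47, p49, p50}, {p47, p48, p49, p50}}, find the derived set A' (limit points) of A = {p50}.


A' = {p49}

For each x ∈ X, list the open sets U ∈ τ with x ∈ U, then check whether U ∩ (A ∖ {x}) ≠ ∅ for every such U.
  x = p47: open {p47} ∋ x has {p47} ∩ (A ∖ {p47}) = ∅, so x is NOT a limit point.
  x = p48: open {p47, p48} ∋ x has {p47, p48} ∩ (A ∖ {p48}) = ∅, so x is NOT a limit point.
  x = p49: opens ∋ x are {p47, p49, p50}, {p47, p48, p49, p50}; each meets A ∖ {p49}, so x IS a limit point.
  x = p50: open {p47, p50} ∋ x has {p47, p50} ∩ (A ∖ {p50}) = ∅, so x is NOT a limit point.
Collecting: A' = {p49}.


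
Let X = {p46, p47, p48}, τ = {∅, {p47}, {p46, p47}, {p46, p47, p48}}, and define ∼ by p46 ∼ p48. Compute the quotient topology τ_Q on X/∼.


X/∼ = {[p46=p48], [p47]}; |τ_Q| = 3.

Equivalence classes: [p46=p48], [p47].
Quotient map π: X → X/∼ sends p46 ↦ [p46=p48], p47 ↦ [p47], p48 ↦ [p46=p48].
For each subset V ⊆ X/∼, compute π^{-1}(V) ⊆ X and check whether π^{-1}(V) ∈ τ. V is open in τ_Q iff π^{-1}(V) ∈ τ.
  V = {}: π^{-1}(V) = ∅ ∈ τ ✓.
  V = {[p46=p48]}: π^{-1}(V) = {p46, p48} ∉ τ ✗.
  V = {[p47]}: π^{-1}(V) = {p47} ∈ τ ✓.
  V = {[p46=p48], [p47]}: π^{-1}(V) = {p46, p47, p48} ∈ τ ✓.
Open sets in the quotient: τ_Q = {{}, {[p47]}, {[p46=p48], [p47]}} (3 elements).


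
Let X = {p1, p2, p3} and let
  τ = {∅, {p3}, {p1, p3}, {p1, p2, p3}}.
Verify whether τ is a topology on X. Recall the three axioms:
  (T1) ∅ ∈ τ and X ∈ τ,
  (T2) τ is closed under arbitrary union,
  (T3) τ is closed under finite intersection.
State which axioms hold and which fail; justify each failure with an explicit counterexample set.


τ IS a topology on X.

Axiom (T1): ∅ ∈ τ? Yes; X ∈ τ? Yes.
Axiom (T2/T3): check pairwise unions and intersections of members of τ.
All pairwise intersections and unions checked — each lies in τ. Therefore τ satisfies (T1), (T2), (T3): it IS a topology on X.


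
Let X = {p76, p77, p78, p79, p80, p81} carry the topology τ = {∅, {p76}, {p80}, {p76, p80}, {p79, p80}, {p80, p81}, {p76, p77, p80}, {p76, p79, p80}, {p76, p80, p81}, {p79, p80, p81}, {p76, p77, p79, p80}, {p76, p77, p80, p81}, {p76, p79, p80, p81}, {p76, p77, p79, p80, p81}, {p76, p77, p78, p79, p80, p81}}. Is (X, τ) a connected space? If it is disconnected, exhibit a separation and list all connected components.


(X, τ) is connected.

Find clopen sets (U ∈ τ with X ∖ U ∈ τ):
  U = ∅, X ∖ U = {p76, p77, p78, p79, p80, p81} — both open, so U is clopen.
  U = {p76, p77, p78, p79, p80, p81}, X ∖ U = ∅ — both open, so U is clopen.
Only trivial clopens (∅ and X) exist, so (X, τ) is connected.
Compute connected components by grouping points that agree on all clopens:
  component: {p76, p77, p78, p79, p80, p81}


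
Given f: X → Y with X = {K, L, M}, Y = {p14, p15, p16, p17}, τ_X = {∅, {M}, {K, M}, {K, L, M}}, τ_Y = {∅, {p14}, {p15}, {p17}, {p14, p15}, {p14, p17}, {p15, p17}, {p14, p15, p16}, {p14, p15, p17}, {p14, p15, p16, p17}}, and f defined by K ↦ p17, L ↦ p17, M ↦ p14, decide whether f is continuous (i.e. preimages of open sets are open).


f is NOT continuous.

Compute f^{-1}(U) for each U ∈ τ_Y:
  U = ∅: f^{-1}(U) = ∅ ∈ τ_X ✓.
  U = {p14}: f^{-1}(U) = {M} ∈ τ_X ✓.
  U = {p15}: f^{-1}(U) = ∅ ∈ τ_X ✓.
  U = {p17}: f^{-1}(U) = {K, L} ∉ τ_X ✗.
  U = {p14, p15}: f^{-1}(U) = {M} ∈ τ_X ✓.
  U = {p14, p17}: f^{-1}(U) = {K, L, M} ∈ τ_X ✓.
  U = {p15, p17}: f^{-1}(U) = {K, L} ∉ τ_X ✗.
  U = {p14, p15, p16}: f^{-1}(U) = {M} ∈ τ_X ✓.
  U = {p14, p15, p17}: f^{-1}(U) = {K, L, M} ∈ τ_X ✓.
  U = {p14, p15, p16, p17}: f^{-1}(U) = {K, L, M} ∈ τ_X ✓.
Found U = {p17} with f^{-1}(U) = {K, L} not in τ_X. Therefore f is NOT continuous.


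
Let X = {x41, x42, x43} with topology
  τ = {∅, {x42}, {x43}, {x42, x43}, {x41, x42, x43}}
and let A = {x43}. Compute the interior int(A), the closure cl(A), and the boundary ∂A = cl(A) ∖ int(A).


int(A) = {x43}, cl(A) = {x41, x43}, ∂A = {x41}.

Closed sets in (X, τ) are complements of opens:
  closed(X, τ) = {∅, {x41}, {x41, x42}, {x41, x43}, {x41, x42, x43}}.
int(A) = ⋃ {U ∈ τ : U ⊆ A}. Opens contained in A: ∅, {x43}.
Taking the union of these: int(A) = {x43}.
cl(A) = ⋂ {C closed : A ⊆ C}. Closed sets containing A: {x41, x43}, {x41, x42, x43}.
Intersecting these: cl(A) = {x41, x43}.
∂A = cl(A) ∖ int(A) = {x41, x43} ∖ {x43} = {x41}.


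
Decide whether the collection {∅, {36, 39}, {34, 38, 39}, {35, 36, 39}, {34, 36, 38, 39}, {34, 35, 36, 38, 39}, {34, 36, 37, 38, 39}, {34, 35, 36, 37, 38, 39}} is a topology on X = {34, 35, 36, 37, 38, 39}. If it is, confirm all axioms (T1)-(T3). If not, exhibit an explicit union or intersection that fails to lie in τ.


τ is NOT a topology on X.

Axiom (T1): ∅ ∈ τ? Yes; X ∈ τ? Yes.
Axiom (T2/T3): check pairwise unions and intersections of members of τ.
Counterexample for (T3): {36, 39} ∩ {34, 38, 39} = {39} ∉ τ. Therefore τ is NOT a topology.


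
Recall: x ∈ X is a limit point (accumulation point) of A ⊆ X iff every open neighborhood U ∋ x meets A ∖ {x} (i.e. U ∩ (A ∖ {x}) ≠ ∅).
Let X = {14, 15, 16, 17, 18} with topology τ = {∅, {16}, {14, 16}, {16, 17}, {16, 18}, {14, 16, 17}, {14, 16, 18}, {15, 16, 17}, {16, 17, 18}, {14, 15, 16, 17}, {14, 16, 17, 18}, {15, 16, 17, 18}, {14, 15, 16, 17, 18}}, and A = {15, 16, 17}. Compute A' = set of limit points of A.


A' = {14, 15, 17, 18}

For each x ∈ X, list the open sets U ∈ τ with x ∈ U, then check whether U ∩ (A ∖ {x}) ≠ ∅ for every such U.
  x = 14: opens ∋ x are {14, 16}, {14, 16, 17}, {14, 16, 18}, {14, 15, 16, 17}, {14, 16, 17, 18}, {14, 15, 16, 17, 18}; each meets A ∖ {14}, so x IS a limit point.
  x = 15: opens ∋ x are {15, 16, 17}, {14, 15, 16, 17}, {15, 16, 17, 18}, {14, 15, 16, 17, 18}; each meets A ∖ {15}, so x IS a limit point.
  x = 16: open {16} ∋ x has {16} ∩ (A ∖ {16}) = ∅, so x is NOT a limit point.
  x = 17: opens ∋ x are {16, 17}, {14, 16, 17}, {15, 16, 17}, {16, 17, 18}, {14, 15, 16, 17}, {14, 16, 17, 18}, {15, 16, 17, 18}, {14, 15, 16, 17, 18}; each meets A ∖ {17}, so x IS a limit point.
  x = 18: opens ∋ x are {16, 18}, {14, 16, 18}, {16, 17, 18}, {14, 16, 17, 18}, {15, 16, 17, 18}, {14, 15, 16, 17, 18}; each meets A ∖ {18}, so x IS a limit point.
Collecting: A' = {14, 15, 17, 18}.


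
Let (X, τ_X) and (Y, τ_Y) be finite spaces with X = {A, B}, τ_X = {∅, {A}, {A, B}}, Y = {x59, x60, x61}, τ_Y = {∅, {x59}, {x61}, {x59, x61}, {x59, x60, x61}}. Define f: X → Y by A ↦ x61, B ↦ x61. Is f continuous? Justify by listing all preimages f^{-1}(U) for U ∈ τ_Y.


f IS continuous.

Compute f^{-1}(U) for each U ∈ τ_Y:
  U = ∅: f^{-1}(U) = ∅ ∈ τ_X ✓.
  U = {x59}: f^{-1}(U) = ∅ ∈ τ_X ✓.
  U = {x61}: f^{-1}(U) = {A, B} ∈ τ_X ✓.
  U = {x59, x61}: f^{-1}(U) = {A, B} ∈ τ_X ✓.
  U = {x59, x60, x61}: f^{-1}(U) = {A, B} ∈ τ_X ✓.
Every preimage lies in τ_X, so f IS continuous.


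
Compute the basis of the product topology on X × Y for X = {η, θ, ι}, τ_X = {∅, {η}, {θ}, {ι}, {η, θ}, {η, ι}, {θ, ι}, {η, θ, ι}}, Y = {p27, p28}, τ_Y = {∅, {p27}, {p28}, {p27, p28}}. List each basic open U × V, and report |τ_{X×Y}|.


Basis B = {∅ × ∅, {η} × {p27}, {η} × {p28}, {θ} × {p27}, {θ} × {p28}, {ι} × {p27}, {ι} × {p28}, {η} × {p27, p28}, {η, θ} × {p27}, {η, ι} × {p27}, {η, θ} × {p28}, {η, ι} × {p28}, {θ} × {p27, p28}, {θ, ι} × {p27}, {θ, ι} × {p28}, {ι} × {p27, p28}, {η, θ, ι} × {p27}, {η, θ, ι} × {p28}, {η, θ} × {p27, p28}, {η, ι} × {p27, p28}, {θ, ι} × {p27, p28}, {η, θ, ι} × {p27, p28}}; |τ_{X×Y}| = 64.

Enumerate products U × V with U ∈ τ_X, V ∈ τ_Y (deduplicated):
  ∅ × ∅ = {} (∅)
  {η} × {p27} = {(η,p27)}
  {η} × {p28} = {(η,p28)}
  {θ} × {p27} = {(θ,p27)}
  {θ} × {p28} = {(θ,p28)}
  {ι} × {p27} = {(ι,p27)}
  {ι} × {p28} = {(ι,p28)}
  {η} × {p27, p28} = {(η,p27), (η,p28)}
  {η, θ} × {p27} = {(η,p27), (θ,p27)}
  {η, ι} × {p27} = {(η,p27), (ι,p27)}
  {η, θ} × {p28} = {(η,p28), (θ,p28)}
  {η, ι} × {p28} = {(η,p28), (ι,p28)}
  {θ} × {p27, p28} = {(θ,p27), (θ,p28)}
  {θ, ι} × {p27} = {(θ,p27), (ι,p27)}
  {θ, ι} × {p28} = {(θ,p28), (ι,p28)}
  {ι} × {p27, p28} = {(ι,p27), (ι,p28)}
  {η, θ, ι} × {p27} = {(η,p27), (θ,p27), (ι,p27)}
  {η, θ, ι} × {p28} = {(η,p28), (θ,p28), (ι,p28)}
  {η, θ} × {p27, p28} = {(η,p27), (η,p28), (θ,p27), (θ,p28)}
  {η, ι} × {p27, p28} = {(η,p27), (η,p28), (ι,p27), (ι,p28)}
  {θ, ι} × {p27, p28} = {(θ,p27), (θ,p28), (ι,p27), (ι,p28)}
  {η, θ, ι} × {p27, p28} = {(η,p27), (η,p28), (θ,p27), (θ,p28), (ι,p27), (ι,p28)}
These 22 distinct sets form the basis B.
Close under arbitrary unions to get τ_{X×Y}; counting gives |τ_{X×Y}| = 64.


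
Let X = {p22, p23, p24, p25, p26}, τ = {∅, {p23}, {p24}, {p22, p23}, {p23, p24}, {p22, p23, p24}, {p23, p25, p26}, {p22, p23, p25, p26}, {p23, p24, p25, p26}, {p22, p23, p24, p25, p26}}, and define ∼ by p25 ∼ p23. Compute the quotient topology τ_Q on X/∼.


X/∼ = {[p22], [p23=p25], [p24], [p26]}; |τ_Q| = 6.

Equivalence classes: [p22], [p23=p25], [p24], [p26].
Quotient map π: X → X/∼ sends p22 ↦ [p22], p23 ↦ [p23=p25], p24 ↦ [p24], p25 ↦ [p23=p25], p26 ↦ [p26].
For each subset V ⊆ X/∼, compute π^{-1}(V) ⊆ X and check whether π^{-1}(V) ∈ τ. V is open in τ_Q iff π^{-1}(V) ∈ τ.
  V = {}: π^{-1}(V) = ∅ ∈ τ ✓.
  V = {[p22]}: π^{-1}(V) = {p22} ∉ τ ✗.
  V = {[p23=p25]}: π^{-1}(V) = {p23, p25} ∉ τ ✗.
  V = {[p22], [p23=p25]}: π^{-1}(V) = {p22, p23, p25} ∉ τ ✗.
  V = {[p24]}: π^{-1}(V) = {p24} ∈ τ ✓.
  V = {[p22], [p24]}: π^{-1}(V) = {p22, p24} ∉ τ ✗.
  V = {[p23=p25], [p24]}: π^{-1}(V) = {p23, p24, p25} ∉ τ ✗.
  V = {[p22], [p23=p25], [p24]}: π^{-1}(V) = {p22, p23, p24, p25} ∉ τ ✗.
  V = {[p26]}: π^{-1}(V) = {p26} ∉ τ ✗.
  V = {[p22], [p26]}: π^{-1}(V) = {p22, p26} ∉ τ ✗.
  V = {[p23=p25], [p26]}: π^{-1}(V) = {p23, p25, p26} ∈ τ ✓.
  V = {[p22], [p23=p25], [p26]}: π^{-1}(V) = {p22, p23, p25, p26} ∈ τ ✓.
  V = {[p24], [p26]}: π^{-1}(V) = {p24, p26} ∉ τ ✗.
  V = {[p22], [p24], [p26]}: π^{-1}(V) = {p22, p24, p26} ∉ τ ✗.
  V = {[p23=p25], [p24], [p26]}: π^{-1}(V) = {p23, p24, p25, p26} ∈ τ ✓.
  V = {[p22], [p23=p25], [p24], [p26]}: π^{-1}(V) = {p22, p23, p24, p25, p26} ∈ τ ✓.
Open sets in the quotient: τ_Q = {{}, {[p24]}, {[p23=p25], [p26]}, {[p22], [p23=p25], [p26]}, {[p23=p25], [p24], [p26]}, {[p22], [p23=p25], [p24], [p26]}} (6 elements).


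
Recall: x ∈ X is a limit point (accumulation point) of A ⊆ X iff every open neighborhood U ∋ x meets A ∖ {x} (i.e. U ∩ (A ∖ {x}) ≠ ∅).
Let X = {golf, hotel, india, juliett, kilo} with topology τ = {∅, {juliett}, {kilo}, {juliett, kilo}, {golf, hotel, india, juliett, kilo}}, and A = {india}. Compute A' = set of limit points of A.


A' = {golf, hotel}

For each x ∈ X, list the open sets U ∈ τ with x ∈ U, then check whether U ∩ (A ∖ {x}) ≠ ∅ for every such U.
  x = golf: opens ∋ x are {golf, hotel, india, juliett, kilo}; each meets A ∖ {golf}, so x IS a limit point.
  x = hotel: opens ∋ x are {golf, hotel, india, juliett, kilo}; each meets A ∖ {hotel}, so x IS a limit point.
  x = india: open {golf, hotel, india, juliett, kilo} ∋ x has {golf, hotel, india, juliett, kilo} ∩ (A ∖ {india}) = ∅, so x is NOT a limit point.
  x = juliett: open {juliett} ∋ x has {juliett} ∩ (A ∖ {juliett}) = ∅, so x is NOT a limit point.
  x = kilo: open {kilo} ∋ x has {kilo} ∩ (A ∖ {kilo}) = ∅, so x is NOT a limit point.
Collecting: A' = {golf, hotel}.


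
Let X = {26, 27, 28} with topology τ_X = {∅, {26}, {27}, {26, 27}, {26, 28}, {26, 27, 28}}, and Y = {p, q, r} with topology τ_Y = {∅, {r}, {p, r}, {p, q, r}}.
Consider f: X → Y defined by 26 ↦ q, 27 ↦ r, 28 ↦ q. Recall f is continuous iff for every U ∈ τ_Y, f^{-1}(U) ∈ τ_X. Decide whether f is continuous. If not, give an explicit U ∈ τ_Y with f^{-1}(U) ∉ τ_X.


f IS continuous.

Compute f^{-1}(U) for each U ∈ τ_Y:
  U = ∅: f^{-1}(U) = ∅ ∈ τ_X ✓.
  U = {r}: f^{-1}(U) = {27} ∈ τ_X ✓.
  U = {p, r}: f^{-1}(U) = {27} ∈ τ_X ✓.
  U = {p, q, r}: f^{-1}(U) = {26, 27, 28} ∈ τ_X ✓.
Every preimage lies in τ_X, so f IS continuous.


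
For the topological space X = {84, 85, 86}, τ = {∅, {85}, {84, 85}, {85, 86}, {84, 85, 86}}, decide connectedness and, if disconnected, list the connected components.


(X, τ) is connected.

Find clopen sets (U ∈ τ with X ∖ U ∈ τ):
  U = ∅, X ∖ U = {84, 85, 86} — both open, so U is clopen.
  U = {84, 85, 86}, X ∖ U = ∅ — both open, so U is clopen.
Only trivial clopens (∅ and X) exist, so (X, τ) is connected.
Compute connected components by grouping points that agree on all clopens:
  component: {84, 85, 86}


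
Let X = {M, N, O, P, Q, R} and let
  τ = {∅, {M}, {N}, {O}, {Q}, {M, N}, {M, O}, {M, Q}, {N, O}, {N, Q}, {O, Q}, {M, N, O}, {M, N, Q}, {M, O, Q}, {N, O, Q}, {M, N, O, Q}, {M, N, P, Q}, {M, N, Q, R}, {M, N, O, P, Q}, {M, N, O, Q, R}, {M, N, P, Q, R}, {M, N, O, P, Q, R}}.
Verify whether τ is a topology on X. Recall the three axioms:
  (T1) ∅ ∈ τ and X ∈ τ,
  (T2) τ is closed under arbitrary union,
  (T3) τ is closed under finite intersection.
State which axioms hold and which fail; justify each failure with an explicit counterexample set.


τ IS a topology on X.

Axiom (T1): ∅ ∈ τ? Yes; X ∈ τ? Yes.
Axiom (T2/T3): check pairwise unions and intersections of members of τ.
All pairwise intersections and unions checked — each lies in τ. Therefore τ satisfies (T1), (T2), (T3): it IS a topology on X.


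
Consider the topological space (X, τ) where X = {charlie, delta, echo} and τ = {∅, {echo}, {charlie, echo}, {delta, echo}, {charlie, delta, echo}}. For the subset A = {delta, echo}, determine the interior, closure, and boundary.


int(A) = {delta, echo}, cl(A) = {charlie, delta, echo}, ∂A = {charlie}.

Closed sets in (X, τ) are complements of opens:
  closed(X, τ) = {∅, {charlie}, {delta}, {charlie, delta}, {charlie, delta, echo}}.
int(A) = ⋃ {U ∈ τ : U ⊆ A}. Opens contained in A: ∅, {echo}, {delta, echo}.
Taking the union of these: int(A) = {delta, echo}.
cl(A) = ⋂ {C closed : A ⊆ C}. Closed sets containing A: {charlie, delta, echo}.
Intersecting these: cl(A) = {charlie, delta, echo}.
∂A = cl(A) ∖ int(A) = {charlie, delta, echo} ∖ {delta, echo} = {charlie}.


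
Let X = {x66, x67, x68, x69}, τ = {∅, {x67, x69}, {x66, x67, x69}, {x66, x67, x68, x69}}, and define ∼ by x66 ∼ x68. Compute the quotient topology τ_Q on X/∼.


X/∼ = {[x66=x68], [x67], [x69]}; |τ_Q| = 3.

Equivalence classes: [x66=x68], [x67], [x69].
Quotient map π: X → X/∼ sends x66 ↦ [x66=x68], x67 ↦ [x67], x68 ↦ [x66=x68], x69 ↦ [x69].
For each subset V ⊆ X/∼, compute π^{-1}(V) ⊆ X and check whether π^{-1}(V) ∈ τ. V is open in τ_Q iff π^{-1}(V) ∈ τ.
  V = {}: π^{-1}(V) = ∅ ∈ τ ✓.
  V = {[x66=x68]}: π^{-1}(V) = {x66, x68} ∉ τ ✗.
  V = {[x67]}: π^{-1}(V) = {x67} ∉ τ ✗.
  V = {[x66=x68], [x67]}: π^{-1}(V) = {x66, x67, x68} ∉ τ ✗.
  V = {[x69]}: π^{-1}(V) = {x69} ∉ τ ✗.
  V = {[x66=x68], [x69]}: π^{-1}(V) = {x66, x68, x69} ∉ τ ✗.
  V = {[x67], [x69]}: π^{-1}(V) = {x67, x69} ∈ τ ✓.
  V = {[x66=x68], [x67], [x69]}: π^{-1}(V) = {x66, x67, x68, x69} ∈ τ ✓.
Open sets in the quotient: τ_Q = {{}, {[x67], [x69]}, {[x66=x68], [x67], [x69]}} (3 elements).


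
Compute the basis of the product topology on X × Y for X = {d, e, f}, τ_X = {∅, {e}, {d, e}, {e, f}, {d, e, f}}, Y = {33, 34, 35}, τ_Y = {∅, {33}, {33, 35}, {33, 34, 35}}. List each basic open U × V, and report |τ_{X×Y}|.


Basis B = {∅ × ∅, {e} × {33}, {d, e} × {33}, {e} × {33, 35}, {e, f} × {33}, {d, e, f} × {33}, {e} × {33, 34, 35}, {d, e} × {33, 35}, {e, f} × {33, 35}, {d, e} × {33, 34, 35}, {d, e, f} × {33, 35}, {e, f} × {33, 34, 35}, {d, e, f} × {33, 34, 35}}; |τ_{X×Y}| = 30.

Enumerate products U × V with U ∈ τ_X, V ∈ τ_Y (deduplicated):
  ∅ × ∅ = {} (∅)
  {e} × {33} = {(e,33)}
  {d, e} × {33} = {(d,33), (e,33)}
  {e} × {33, 35} = {(e,33), (e,35)}
  {e, f} × {33} = {(e,33), (f,33)}
  {d, e, f} × {33} = {(d,33), (e,33), (f,33)}
  {e} × {33, 34, 35} = {(e,33), (e,34), (e,35)}
  {d, e} × {33, 35} = {(d,33), (d,35), (e,33), (e,35)}
  {e, f} × {33, 35} = {(e,33), (e,35), (f,33), (f,35)}
  {d, e} × {33, 34, 35} = {(d,33), (d,34), (d,35), (e,33), (e,34), (e,35)}
  {d, e, f} × {33, 35} = {(d,33), (d,35), (e,33), (e,35), (f,33), (f,35)}
  {e, f} × {33, 34, 35} = {(e,33), (e,34), (e,35), (f,33), (f,34), (f,35)}
  {d, e, f} × {33, 34, 35} = {(d,33), (d,34), (d,35), (e,33), (e,34), (e,35), (f,33), (f,34), (f,35)}
These 13 distinct sets form the basis B.
Close under arbitrary unions to get τ_{X×Y}; counting gives |τ_{X×Y}| = 30.


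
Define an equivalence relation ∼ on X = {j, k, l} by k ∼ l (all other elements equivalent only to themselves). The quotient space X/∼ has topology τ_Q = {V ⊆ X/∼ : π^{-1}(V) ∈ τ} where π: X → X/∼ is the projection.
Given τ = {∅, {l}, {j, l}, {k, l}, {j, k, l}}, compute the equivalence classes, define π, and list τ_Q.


X/∼ = {[j], [k=l]}; |τ_Q| = 3.

Equivalence classes: [j], [k=l].
Quotient map π: X → X/∼ sends j ↦ [j], k ↦ [k=l], l ↦ [k=l].
For each subset V ⊆ X/∼, compute π^{-1}(V) ⊆ X and check whether π^{-1}(V) ∈ τ. V is open in τ_Q iff π^{-1}(V) ∈ τ.
  V = {}: π^{-1}(V) = ∅ ∈ τ ✓.
  V = {[j]}: π^{-1}(V) = {j} ∉ τ ✗.
  V = {[k=l]}: π^{-1}(V) = {k, l} ∈ τ ✓.
  V = {[j], [k=l]}: π^{-1}(V) = {j, k, l} ∈ τ ✓.
Open sets in the quotient: τ_Q = {{}, {[k=l]}, {[j], [k=l]}} (3 elements).


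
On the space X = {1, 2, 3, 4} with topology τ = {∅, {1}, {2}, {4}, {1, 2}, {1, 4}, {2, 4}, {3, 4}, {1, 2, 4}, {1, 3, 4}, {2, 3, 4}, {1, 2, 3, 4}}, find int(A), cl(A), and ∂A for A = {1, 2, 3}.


int(A) = {1, 2}, cl(A) = {1, 2, 3}, ∂A = {3}.

Closed sets in (X, τ) are complements of opens:
  closed(X, τ) = {∅, {1}, {2}, {3}, {1, 2}, {1, 3}, {2, 3}, {3, 4}, {1, 2, 3}, {1, 3, 4}, {2, 3, 4}, {1, 2, 3, 4}}.
int(A) = ⋃ {U ∈ τ : U ⊆ A}. Opens contained in A: ∅, {1}, {2}, {1, 2}.
Taking the union of these: int(A) = {1, 2}.
cl(A) = ⋂ {C closed : A ⊆ C}. Closed sets containing A: {1, 2, 3}, {1, 2, 3, 4}.
Intersecting these: cl(A) = {1, 2, 3}.
∂A = cl(A) ∖ int(A) = {1, 2, 3} ∖ {1, 2} = {3}.


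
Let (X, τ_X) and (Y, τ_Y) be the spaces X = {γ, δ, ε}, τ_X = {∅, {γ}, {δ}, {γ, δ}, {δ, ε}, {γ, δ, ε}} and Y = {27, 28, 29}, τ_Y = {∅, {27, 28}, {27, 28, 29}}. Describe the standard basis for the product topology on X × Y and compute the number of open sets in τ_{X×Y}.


Basis B = {∅ × ∅, {γ} × {27, 28}, {δ} × {27, 28}, {γ} × {27, 28, 29}, {δ} × {27, 28, 29}, {γ, δ} × {27, 28}, {δ, ε} × {27, 28}, {γ, δ} × {27, 28, 29}, {γ, δ, ε} × {27, 28}, {δ, ε} × {27, 28, 29}, {γ, δ, ε} × {27, 28, 29}}; |τ_{X×Y}| = 18.

Enumerate products U × V with U ∈ τ_X, V ∈ τ_Y (deduplicated):
  ∅ × ∅ = {} (∅)
  {γ} × {27, 28} = {(γ,27), (γ,28)}
  {δ} × {27, 28} = {(δ,27), (δ,28)}
  {γ} × {27, 28, 29} = {(γ,27), (γ,28), (γ,29)}
  {δ} × {27, 28, 29} = {(δ,27), (δ,28), (δ,29)}
  {γ, δ} × {27, 28} = {(γ,27), (γ,28), (δ,27), (δ,28)}
  {δ, ε} × {27, 28} = {(δ,27), (δ,28), (ε,27), (ε,28)}
  {γ, δ} × {27, 28, 29} = {(γ,27), (γ,28), (γ,29), (δ,27), (δ,28), (δ,29)}
  {γ, δ, ε} × {27, 28} = {(γ,27), (γ,28), (δ,27), (δ,28), (ε,27), (ε,28)}
  {δ, ε} × {27, 28, 29} = {(δ,27), (δ,28), (δ,29), (ε,27), (ε,28), (ε,29)}
  {γ, δ, ε} × {27, 28, 29} = {(γ,27), (γ,28), (γ,29), (δ,27), (δ,28), (δ,29), (ε,27), (ε,28), (ε,29)}
These 11 distinct sets form the basis B.
Close under arbitrary unions to get τ_{X×Y}; counting gives |τ_{X×Y}| = 18.


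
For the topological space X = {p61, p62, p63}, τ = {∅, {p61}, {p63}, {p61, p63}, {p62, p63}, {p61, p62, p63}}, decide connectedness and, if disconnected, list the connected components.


(X, τ) is disconnected; components = [{p61}, {p62, p63}].

Find clopen sets (U ∈ τ with X ∖ U ∈ τ):
  U = ∅, X ∖ U = {p61, p62, p63} — both open, so U is clopen.
  U = {p61}, X ∖ U = {p62, p63} — both open, so U is clopen.
  U = {p62, p63}, X ∖ U = {p61} — both open, so U is clopen.
  U = {p61, p62, p63}, X ∖ U = ∅ — both open, so U is clopen.
Nontrivial clopen(s) exist: e.g. {p62, p63}. So (X, τ) is disconnected.
Compute connected components by grouping points that agree on all clopens:
  component: {p61}
  component: {p62, p63}


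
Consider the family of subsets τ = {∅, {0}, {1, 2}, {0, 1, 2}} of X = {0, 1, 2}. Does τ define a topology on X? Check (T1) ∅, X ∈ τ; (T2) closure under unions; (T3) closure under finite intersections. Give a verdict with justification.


τ IS a topology on X.

Axiom (T1): ∅ ∈ τ? Yes; X ∈ τ? Yes.
Axiom (T2/T3): check pairwise unions and intersections of members of τ.
All pairwise intersections and unions checked — each lies in τ. Therefore τ satisfies (T1), (T2), (T3): it IS a topology on X.


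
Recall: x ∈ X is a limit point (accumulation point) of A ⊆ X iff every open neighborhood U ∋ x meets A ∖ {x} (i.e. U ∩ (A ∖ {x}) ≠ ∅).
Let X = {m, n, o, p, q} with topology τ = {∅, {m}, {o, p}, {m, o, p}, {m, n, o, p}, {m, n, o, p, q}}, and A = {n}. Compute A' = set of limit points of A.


A' = {q}

For each x ∈ X, list the open sets U ∈ τ with x ∈ U, then check whether U ∩ (A ∖ {x}) ≠ ∅ for every such U.
  x = m: open {m} ∋ x has {m} ∩ (A ∖ {m}) = ∅, so x is NOT a limit point.
  x = n: open {m, n, o, p} ∋ x has {m, n, o, p} ∩ (A ∖ {n}) = ∅, so x is NOT a limit point.
  x = o: open {o, p} ∋ x has {o, p} ∩ (A ∖ {o}) = ∅, so x is NOT a limit point.
  x = p: open {o, p} ∋ x has {o, p} ∩ (A ∖ {p}) = ∅, so x is NOT a limit point.
  x = q: opens ∋ x are {m, n, o, p, q}; each meets A ∖ {q}, so x IS a limit point.
Collecting: A' = {q}.


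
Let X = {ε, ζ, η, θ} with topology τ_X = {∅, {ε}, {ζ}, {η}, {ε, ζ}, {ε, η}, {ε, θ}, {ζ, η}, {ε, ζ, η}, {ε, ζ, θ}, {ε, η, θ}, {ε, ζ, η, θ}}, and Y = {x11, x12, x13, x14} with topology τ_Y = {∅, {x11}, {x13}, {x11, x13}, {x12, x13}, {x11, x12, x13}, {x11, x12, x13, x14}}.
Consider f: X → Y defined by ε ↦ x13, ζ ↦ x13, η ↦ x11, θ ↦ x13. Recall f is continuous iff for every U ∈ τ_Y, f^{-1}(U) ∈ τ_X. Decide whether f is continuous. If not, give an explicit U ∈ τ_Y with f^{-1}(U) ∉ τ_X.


f IS continuous.

Compute f^{-1}(U) for each U ∈ τ_Y:
  U = ∅: f^{-1}(U) = ∅ ∈ τ_X ✓.
  U = {x11}: f^{-1}(U) = {η} ∈ τ_X ✓.
  U = {x13}: f^{-1}(U) = {ε, ζ, θ} ∈ τ_X ✓.
  U = {x11, x13}: f^{-1}(U) = {ε, ζ, η, θ} ∈ τ_X ✓.
  U = {x12, x13}: f^{-1}(U) = {ε, ζ, θ} ∈ τ_X ✓.
  U = {x11, x12, x13}: f^{-1}(U) = {ε, ζ, η, θ} ∈ τ_X ✓.
  U = {x11, x12, x13, x14}: f^{-1}(U) = {ε, ζ, η, θ} ∈ τ_X ✓.
Every preimage lies in τ_X, so f IS continuous.


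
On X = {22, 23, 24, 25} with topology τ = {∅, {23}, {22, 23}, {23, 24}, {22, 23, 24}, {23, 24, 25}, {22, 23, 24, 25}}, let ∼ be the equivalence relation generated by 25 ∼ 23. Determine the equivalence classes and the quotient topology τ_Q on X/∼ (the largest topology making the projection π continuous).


X/∼ = {[22], [23=25], [24]}; |τ_Q| = 3.

Equivalence classes: [22], [23=25], [24].
Quotient map π: X → X/∼ sends 22 ↦ [22], 23 ↦ [23=25], 24 ↦ [24], 25 ↦ [23=25].
For each subset V ⊆ X/∼, compute π^{-1}(V) ⊆ X and check whether π^{-1}(V) ∈ τ. V is open in τ_Q iff π^{-1}(V) ∈ τ.
  V = {}: π^{-1}(V) = ∅ ∈ τ ✓.
  V = {[22]}: π^{-1}(V) = {22} ∉ τ ✗.
  V = {[23=25]}: π^{-1}(V) = {23, 25} ∉ τ ✗.
  V = {[22], [23=25]}: π^{-1}(V) = {22, 23, 25} ∉ τ ✗.
  V = {[24]}: π^{-1}(V) = {24} ∉ τ ✗.
  V = {[22], [24]}: π^{-1}(V) = {22, 24} ∉ τ ✗.
  V = {[23=25], [24]}: π^{-1}(V) = {23, 24, 25} ∈ τ ✓.
  V = {[22], [23=25], [24]}: π^{-1}(V) = {22, 23, 24, 25} ∈ τ ✓.
Open sets in the quotient: τ_Q = {{}, {[23=25], [24]}, {[22], [23=25], [24]}} (3 elements).


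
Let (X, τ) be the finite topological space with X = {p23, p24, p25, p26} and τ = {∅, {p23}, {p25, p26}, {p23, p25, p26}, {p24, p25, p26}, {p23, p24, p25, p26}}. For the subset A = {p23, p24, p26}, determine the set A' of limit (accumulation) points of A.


A' = {p24, p25}

For each x ∈ X, list the open sets U ∈ τ with x ∈ U, then check whether U ∩ (A ∖ {x}) ≠ ∅ for every such U.
  x = p23: open {p23} ∋ x has {p23} ∩ (A ∖ {p23}) = ∅, so x is NOT a limit point.
  x = p24: opens ∋ x are {p24, p25, p26}, {p23, p24, p25, p26}; each meets A ∖ {p24}, so x IS a limit point.
  x = p25: opens ∋ x are {p25, p26}, {p23, p25, p26}, {p24, p25, p26}, {p23, p24, p25, p26}; each meets A ∖ {p25}, so x IS a limit point.
  x = p26: open {p25, p26} ∋ x has {p25, p26} ∩ (A ∖ {p26}) = ∅, so x is NOT a limit point.
Collecting: A' = {p24, p25}.


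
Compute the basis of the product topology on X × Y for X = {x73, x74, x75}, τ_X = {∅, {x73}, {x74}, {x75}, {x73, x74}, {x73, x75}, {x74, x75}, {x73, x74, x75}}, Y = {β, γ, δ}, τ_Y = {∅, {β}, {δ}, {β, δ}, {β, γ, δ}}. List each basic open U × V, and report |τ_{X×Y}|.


Basis B = {∅ × ∅, {x73} × {β}, {x73} × {δ}, {x74} × {β}, {x74} × {δ}, {x75} × {β}, {x75} × {δ}, {x73} × {β, δ}, {x73, x74} × {β}, {x73, x75} × {β}, {x73, x74} × {δ}, {x73, x75} × {δ}, {x74} × {β, δ}, {x74, x75} × {β}, {x74, x75} × {δ}, {x75} × {β, δ}, {x73} × {β, γ, δ}, {x73, x74, x75} × {β}, {x73, x74, x75} × {δ}, {x74} × {β, γ, δ}, {x75} × {β, γ, δ}, {x73, x74} × {β, δ}, {x73, x75} × {β, δ}, {x74, x75} × {β, δ}, {x73, x74} × {β, γ, δ}, {x73, x75} × {β, γ, δ}, {x73, x74, x75} × {β, δ}, {x74, x75} × {β, γ, δ}, {x73, x74, x75} × {β, γ, δ}}; |τ_{X×Y}| = 125.

Enumerate products U × V with U ∈ τ_X, V ∈ τ_Y (deduplicated):
  ∅ × ∅ = {} (∅)
  {x73} × {β} = {(x73,β)}
  {x73} × {δ} = {(x73,δ)}
  {x74} × {β} = {(x74,β)}
  {x74} × {δ} = {(x74,δ)}
  {x75} × {β} = {(x75,β)}
  {x75} × {δ} = {(x75,δ)}
  {x73} × {β, δ} = {(x73,β), (x73,δ)}
  {x73, x74} × {β} = {(x73,β), (x74,β)}
  {x73, x75} × {β} = {(x73,β), (x75,β)}
  {x73, x74} × {δ} = {(x73,δ), (x74,δ)}
  {x73, x75} × {δ} = {(x73,δ), (x75,δ)}
  {x74} × {β, δ} = {(x74,β), (x74,δ)}
  {x74, x75} × {β} = {(x74,β), (x75,β)}
  {x74, x75} × {δ} = {(x74,δ), (x75,δ)}
  {x75} × {β, δ} = {(x75,β), (x75,δ)}
  {x73} × {β, γ, δ} = {(x73,β), (x73,γ), (x73,δ)}
  {x73, x74, x75} × {β} = {(x73,β), (x74,β), (x75,β)}
  {x73, x74, x75} × {δ} = {(x73,δ), (x74,δ), (x75,δ)}
  {x74} × {β, γ, δ} = {(x74,β), (x74,γ), (x74,δ)}
  {x75} × {β, γ, δ} = {(x75,β), (x75,γ), (x75,δ)}
  {x73, x74} × {β, δ} = {(x73,β), (x73,δ), (x74,β), (x74,δ)}
  {x73, x75} × {β, δ} = {(x73,β), (x73,δ), (x75,β), (x75,δ)}
  {x74, x75} × {β, δ} = {(x74,β), (x74,δ), (x75,β), (x75,δ)}
  {x73, x74} × {β, γ, δ} = {(x73,β), (x73,γ), (x73,δ), (x74,β), (x74,γ), (x74,δ)}
  {x73, x75} × {β, γ, δ} = {(x73,β), (x73,γ), (x73,δ), (x75,β), (x75,γ), (x75,δ)}
  {x73, x74, x75} × {β, δ} = {(x73,β), (x73,δ), (x74,β), (x74,δ), (x75,β), (x75,δ)}
  {x74, x75} × {β, γ, δ} = {(x74,β), (x74,γ), (x74,δ), (x75,β), (x75,γ), (x75,δ)}
  {x73, x74, x75} × {β, γ, δ} = {(x73,β), (x73,γ), (x73,δ), (x74,β), (x74,γ), (x74,δ), (x75,β), (x75,γ), (x75,δ)}
These 29 distinct sets form the basis B.
Close under arbitrary unions to get τ_{X×Y}; counting gives |τ_{X×Y}| = 125.
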